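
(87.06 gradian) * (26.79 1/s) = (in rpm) 349.9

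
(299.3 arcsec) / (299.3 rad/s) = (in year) 1.537e-13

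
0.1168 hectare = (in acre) 0.2886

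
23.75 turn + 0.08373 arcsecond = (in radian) 149.2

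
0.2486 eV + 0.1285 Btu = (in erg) 1.356e+09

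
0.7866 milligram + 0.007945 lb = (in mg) 3605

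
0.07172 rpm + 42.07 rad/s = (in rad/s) 42.08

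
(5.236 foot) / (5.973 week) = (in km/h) 1.59e-06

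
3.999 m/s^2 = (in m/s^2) 3.999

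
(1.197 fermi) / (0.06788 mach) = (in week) 8.563e-23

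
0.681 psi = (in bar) 0.04695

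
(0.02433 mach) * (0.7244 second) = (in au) 4.012e-11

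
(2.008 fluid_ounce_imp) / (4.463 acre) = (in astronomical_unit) 2.112e-20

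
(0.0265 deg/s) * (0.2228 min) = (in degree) 0.3543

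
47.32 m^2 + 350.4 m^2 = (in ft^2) 4281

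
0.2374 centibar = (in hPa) 2.374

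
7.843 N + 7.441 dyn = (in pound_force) 1.763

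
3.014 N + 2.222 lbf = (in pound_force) 2.9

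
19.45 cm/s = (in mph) 0.4351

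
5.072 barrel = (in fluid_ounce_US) 2.727e+04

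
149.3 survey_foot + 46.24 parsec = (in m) 1.427e+18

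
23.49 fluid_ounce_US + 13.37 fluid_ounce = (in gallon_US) 0.288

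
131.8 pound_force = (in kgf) 59.78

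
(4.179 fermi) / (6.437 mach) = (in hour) 5.296e-22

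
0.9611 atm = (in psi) 14.12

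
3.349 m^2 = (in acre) 0.0008276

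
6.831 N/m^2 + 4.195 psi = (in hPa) 289.3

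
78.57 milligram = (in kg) 7.857e-05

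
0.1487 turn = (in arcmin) 3212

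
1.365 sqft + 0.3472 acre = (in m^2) 1405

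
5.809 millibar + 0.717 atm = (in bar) 0.7323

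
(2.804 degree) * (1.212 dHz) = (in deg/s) 0.3398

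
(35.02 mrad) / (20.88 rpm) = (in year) 5.079e-10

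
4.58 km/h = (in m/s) 1.272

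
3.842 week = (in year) 0.07368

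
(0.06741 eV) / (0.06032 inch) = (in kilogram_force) 7.188e-19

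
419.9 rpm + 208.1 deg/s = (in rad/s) 47.6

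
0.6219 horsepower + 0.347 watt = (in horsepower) 0.6224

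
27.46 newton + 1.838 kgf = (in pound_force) 10.23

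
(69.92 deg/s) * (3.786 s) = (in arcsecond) 9.53e+05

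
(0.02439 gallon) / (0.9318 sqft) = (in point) 3.023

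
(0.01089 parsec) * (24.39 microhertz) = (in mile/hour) 1.833e+10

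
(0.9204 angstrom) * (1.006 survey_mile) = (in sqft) 1.604e-06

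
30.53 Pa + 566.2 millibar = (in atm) 0.5591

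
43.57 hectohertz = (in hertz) 4357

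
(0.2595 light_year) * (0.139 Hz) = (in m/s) 3.413e+14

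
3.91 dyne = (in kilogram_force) 3.987e-06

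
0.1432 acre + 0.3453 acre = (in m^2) 1977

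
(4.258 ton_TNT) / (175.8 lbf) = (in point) 6.458e+10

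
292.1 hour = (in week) 1.739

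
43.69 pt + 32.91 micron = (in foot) 0.05068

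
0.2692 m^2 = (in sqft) 2.898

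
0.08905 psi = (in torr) 4.605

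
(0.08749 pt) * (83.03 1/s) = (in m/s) 0.002563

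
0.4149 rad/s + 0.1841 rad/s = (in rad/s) 0.599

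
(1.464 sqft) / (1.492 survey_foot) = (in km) 0.0002991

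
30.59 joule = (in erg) 3.059e+08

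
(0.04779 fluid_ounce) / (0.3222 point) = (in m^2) 0.01243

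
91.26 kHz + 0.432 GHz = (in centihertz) 4.321e+10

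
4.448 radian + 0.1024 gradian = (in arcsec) 9.178e+05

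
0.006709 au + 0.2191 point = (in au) 0.006709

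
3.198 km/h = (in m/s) 0.8883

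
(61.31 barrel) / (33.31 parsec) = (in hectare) 9.483e-22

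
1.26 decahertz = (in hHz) 0.126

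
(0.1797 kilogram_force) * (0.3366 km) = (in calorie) 141.8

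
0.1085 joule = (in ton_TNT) 2.593e-11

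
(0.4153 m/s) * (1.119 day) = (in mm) 4.015e+07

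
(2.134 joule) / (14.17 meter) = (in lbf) 0.03386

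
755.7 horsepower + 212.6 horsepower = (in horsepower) 968.3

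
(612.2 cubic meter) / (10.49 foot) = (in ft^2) 2061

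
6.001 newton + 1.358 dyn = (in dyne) 6.001e+05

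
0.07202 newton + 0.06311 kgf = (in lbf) 0.1553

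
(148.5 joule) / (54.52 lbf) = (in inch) 24.11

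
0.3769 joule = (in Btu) 0.0003572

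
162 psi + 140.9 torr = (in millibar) 1.136e+04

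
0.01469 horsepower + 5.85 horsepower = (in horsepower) 5.865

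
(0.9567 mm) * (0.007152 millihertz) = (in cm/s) 6.842e-07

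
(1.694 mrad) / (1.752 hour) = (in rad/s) 2.686e-07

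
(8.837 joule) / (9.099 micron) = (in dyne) 9.712e+10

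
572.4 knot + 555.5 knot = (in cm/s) 5.802e+04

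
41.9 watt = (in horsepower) 0.05619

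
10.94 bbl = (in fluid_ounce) 5.881e+04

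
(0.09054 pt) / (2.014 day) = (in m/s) 1.836e-10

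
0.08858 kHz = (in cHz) 8858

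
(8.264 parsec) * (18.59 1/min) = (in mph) 1.767e+17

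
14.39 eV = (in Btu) 2.185e-21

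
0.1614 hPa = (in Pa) 16.14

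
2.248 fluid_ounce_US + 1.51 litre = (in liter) 1.576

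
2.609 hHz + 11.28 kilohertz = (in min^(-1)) 6.925e+05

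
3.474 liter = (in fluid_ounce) 117.5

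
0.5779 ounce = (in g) 16.38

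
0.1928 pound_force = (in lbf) 0.1928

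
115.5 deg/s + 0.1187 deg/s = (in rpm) 19.27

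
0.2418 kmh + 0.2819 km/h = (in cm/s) 14.55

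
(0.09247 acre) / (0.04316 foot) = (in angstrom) 2.845e+14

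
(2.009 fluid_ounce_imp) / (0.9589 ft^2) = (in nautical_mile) 3.46e-07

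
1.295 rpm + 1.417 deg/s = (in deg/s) 9.187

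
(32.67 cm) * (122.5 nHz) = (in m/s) 4.002e-08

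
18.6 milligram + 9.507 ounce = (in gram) 269.5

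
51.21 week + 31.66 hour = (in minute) 5.181e+05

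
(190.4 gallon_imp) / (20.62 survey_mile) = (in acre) 6.445e-09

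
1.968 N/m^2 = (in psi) 0.0002854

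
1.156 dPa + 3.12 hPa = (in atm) 0.00308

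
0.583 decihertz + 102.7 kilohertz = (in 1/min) 6.162e+06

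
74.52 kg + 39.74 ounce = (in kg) 75.65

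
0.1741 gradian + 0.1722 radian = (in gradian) 11.14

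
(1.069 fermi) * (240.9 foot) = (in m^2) 7.849e-14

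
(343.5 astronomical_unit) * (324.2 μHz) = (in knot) 3.238e+10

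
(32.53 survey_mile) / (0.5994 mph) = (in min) 3256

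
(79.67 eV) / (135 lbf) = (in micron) 2.126e-14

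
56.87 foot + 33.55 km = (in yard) 3.671e+04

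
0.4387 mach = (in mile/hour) 334.1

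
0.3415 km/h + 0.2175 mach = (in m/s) 74.15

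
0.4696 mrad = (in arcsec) 96.86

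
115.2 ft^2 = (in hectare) 0.00107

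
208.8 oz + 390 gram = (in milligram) 6.309e+06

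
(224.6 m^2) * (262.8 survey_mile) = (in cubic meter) 9.499e+07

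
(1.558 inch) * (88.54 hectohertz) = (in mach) 1.029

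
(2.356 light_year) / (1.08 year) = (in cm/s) 6.544e+10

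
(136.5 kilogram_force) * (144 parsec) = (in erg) 5.948e+28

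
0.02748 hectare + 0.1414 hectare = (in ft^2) 1.818e+04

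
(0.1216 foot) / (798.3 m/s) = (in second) 4.643e-05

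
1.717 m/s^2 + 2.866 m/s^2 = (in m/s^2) 4.583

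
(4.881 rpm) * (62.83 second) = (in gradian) 2044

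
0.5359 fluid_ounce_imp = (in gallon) 0.004022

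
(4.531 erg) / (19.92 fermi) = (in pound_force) 5.114e+06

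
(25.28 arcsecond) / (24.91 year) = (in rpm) 1.49e-12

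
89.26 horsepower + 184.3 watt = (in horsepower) 89.51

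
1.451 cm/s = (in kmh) 0.05224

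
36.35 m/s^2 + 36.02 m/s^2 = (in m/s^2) 72.37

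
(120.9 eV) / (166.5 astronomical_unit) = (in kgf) 7.93e-32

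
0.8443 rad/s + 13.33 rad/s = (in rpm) 135.4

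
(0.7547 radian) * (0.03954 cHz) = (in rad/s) 0.0002984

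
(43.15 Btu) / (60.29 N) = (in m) 755.1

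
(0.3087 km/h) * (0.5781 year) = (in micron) 1.563e+12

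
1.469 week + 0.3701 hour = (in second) 8.898e+05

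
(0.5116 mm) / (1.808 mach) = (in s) 8.31e-07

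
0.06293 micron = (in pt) 0.0001784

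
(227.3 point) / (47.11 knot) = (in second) 0.003309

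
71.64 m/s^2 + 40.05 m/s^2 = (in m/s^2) 111.7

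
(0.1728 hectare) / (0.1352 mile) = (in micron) 7.942e+06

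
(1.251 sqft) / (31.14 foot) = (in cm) 1.224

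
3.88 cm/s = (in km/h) 0.1397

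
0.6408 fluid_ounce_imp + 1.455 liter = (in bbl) 0.009266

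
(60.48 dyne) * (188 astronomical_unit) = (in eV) 1.062e+29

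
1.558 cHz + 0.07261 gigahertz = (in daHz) 7.261e+06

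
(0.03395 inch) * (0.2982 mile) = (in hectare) 4.138e-05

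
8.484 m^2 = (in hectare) 0.0008484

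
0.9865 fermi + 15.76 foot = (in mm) 4804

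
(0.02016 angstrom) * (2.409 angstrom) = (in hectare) 4.857e-26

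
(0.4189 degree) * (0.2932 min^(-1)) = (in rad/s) 3.573e-05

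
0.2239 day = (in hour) 5.374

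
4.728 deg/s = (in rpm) 0.788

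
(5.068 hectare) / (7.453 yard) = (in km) 7.437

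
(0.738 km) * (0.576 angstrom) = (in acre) 1.05e-11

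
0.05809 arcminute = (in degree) 0.0009682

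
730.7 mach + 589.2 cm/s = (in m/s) 2.488e+05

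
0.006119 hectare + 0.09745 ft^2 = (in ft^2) 658.7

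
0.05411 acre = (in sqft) 2357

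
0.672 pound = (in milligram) 3.048e+05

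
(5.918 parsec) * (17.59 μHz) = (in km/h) 1.156e+13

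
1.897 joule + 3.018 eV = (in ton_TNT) 4.534e-10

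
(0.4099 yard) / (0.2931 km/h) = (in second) 4.604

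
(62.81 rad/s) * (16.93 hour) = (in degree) 2.193e+08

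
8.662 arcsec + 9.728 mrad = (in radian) 0.00977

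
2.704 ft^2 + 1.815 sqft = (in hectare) 4.198e-05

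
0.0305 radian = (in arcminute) 104.9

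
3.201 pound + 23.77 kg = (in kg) 25.22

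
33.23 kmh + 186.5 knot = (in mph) 235.3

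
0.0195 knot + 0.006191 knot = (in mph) 0.02956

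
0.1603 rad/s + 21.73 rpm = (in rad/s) 2.436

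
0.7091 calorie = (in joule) 2.967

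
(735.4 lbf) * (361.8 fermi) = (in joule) 1.184e-09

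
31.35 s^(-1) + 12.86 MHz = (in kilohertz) 1.286e+04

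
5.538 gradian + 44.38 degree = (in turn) 0.1371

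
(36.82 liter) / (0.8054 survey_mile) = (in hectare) 2.841e-09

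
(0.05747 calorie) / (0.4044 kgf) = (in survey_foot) 0.1989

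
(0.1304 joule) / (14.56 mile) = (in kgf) 5.675e-07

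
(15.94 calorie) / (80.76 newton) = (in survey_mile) 0.0005131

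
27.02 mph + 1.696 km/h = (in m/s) 12.55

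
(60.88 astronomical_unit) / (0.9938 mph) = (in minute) 3.417e+11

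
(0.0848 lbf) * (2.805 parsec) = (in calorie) 7.803e+15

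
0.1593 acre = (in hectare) 0.06447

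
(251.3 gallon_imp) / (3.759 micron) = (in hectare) 30.39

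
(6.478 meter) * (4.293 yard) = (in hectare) 0.002543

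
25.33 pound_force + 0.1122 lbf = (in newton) 113.2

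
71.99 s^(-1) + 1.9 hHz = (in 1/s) 262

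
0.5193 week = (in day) 3.635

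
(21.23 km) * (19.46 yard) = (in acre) 93.35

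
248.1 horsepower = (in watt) 1.85e+05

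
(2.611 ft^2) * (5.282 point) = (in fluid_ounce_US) 15.28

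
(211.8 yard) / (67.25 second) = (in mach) 0.008458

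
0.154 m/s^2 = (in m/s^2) 0.154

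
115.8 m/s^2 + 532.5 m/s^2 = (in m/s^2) 648.3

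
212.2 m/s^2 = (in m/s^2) 212.2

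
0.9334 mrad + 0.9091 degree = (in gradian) 1.07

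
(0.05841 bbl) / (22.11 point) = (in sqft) 12.82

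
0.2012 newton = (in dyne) 2.012e+04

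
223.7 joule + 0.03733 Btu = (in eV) 1.642e+21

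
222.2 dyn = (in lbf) 0.0004995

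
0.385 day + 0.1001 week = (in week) 0.1551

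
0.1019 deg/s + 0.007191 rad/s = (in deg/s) 0.5139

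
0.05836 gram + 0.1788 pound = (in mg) 8.116e+04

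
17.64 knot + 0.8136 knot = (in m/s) 9.493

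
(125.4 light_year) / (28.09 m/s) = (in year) 1.339e+09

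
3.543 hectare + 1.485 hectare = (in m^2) 5.028e+04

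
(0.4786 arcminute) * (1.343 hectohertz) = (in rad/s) 0.0187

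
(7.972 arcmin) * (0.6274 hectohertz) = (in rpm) 1.389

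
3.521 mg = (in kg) 3.521e-06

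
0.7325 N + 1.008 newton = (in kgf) 0.1775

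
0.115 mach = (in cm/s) 3916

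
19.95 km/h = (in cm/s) 554.2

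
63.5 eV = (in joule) 1.017e-17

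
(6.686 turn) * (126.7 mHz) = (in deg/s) 305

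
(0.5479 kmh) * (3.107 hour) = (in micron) 1.702e+09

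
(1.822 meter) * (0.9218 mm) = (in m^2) 0.00168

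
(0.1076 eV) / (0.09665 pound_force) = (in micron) 4.01e-14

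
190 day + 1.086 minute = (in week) 27.14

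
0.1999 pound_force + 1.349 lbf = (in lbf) 1.549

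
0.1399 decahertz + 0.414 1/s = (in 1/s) 1.813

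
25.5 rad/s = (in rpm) 243.5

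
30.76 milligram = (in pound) 6.781e-05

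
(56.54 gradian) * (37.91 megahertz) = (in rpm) 3.215e+08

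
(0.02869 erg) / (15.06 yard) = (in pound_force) 4.684e-11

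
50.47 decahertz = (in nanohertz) 5.047e+11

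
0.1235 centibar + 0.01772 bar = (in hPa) 18.95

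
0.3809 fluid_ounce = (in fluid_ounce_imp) 0.3965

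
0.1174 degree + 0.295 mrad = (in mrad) 2.344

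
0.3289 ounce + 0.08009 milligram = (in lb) 0.02056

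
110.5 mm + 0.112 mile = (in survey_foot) 591.7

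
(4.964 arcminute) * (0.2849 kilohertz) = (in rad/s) 0.4114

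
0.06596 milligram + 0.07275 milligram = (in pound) 3.058e-07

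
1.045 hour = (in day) 0.04354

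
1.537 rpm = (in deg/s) 9.222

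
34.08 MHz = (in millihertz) 3.408e+10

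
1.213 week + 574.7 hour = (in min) 4.671e+04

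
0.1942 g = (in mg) 194.2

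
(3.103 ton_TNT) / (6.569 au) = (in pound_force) 0.00297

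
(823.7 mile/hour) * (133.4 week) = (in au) 0.1986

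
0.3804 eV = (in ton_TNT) 1.457e-29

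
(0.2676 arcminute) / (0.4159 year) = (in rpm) 5.667e-11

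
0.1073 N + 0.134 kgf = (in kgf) 0.1449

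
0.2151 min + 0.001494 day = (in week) 0.0002348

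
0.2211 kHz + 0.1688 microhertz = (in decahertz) 22.11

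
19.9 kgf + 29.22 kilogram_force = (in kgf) 49.12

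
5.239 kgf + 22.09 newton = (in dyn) 7.347e+06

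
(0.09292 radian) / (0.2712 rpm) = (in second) 3.272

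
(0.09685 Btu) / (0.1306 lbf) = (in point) 4.986e+05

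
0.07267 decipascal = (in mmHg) 5.451e-05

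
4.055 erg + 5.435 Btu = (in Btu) 5.435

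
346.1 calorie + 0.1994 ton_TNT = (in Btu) 7.908e+05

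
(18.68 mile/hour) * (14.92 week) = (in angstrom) 7.535e+17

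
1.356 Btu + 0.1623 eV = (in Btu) 1.356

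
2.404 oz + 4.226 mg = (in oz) 2.404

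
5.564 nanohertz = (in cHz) 5.564e-07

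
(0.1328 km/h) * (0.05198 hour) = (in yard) 7.549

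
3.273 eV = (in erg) 5.244e-12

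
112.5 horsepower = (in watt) 8.389e+04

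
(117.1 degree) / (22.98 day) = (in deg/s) 5.898e-05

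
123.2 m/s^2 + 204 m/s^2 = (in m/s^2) 327.2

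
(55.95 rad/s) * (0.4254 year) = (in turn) 1.195e+08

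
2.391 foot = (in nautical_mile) 0.0003935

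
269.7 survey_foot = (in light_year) 8.689e-15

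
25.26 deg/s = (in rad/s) 0.4409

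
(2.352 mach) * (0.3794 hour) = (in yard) 1.196e+06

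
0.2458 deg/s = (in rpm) 0.04097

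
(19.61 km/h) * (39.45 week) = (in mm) 1.3e+11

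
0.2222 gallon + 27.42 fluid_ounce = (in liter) 1.652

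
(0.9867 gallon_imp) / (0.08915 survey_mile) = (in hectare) 3.126e-09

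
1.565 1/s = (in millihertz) 1565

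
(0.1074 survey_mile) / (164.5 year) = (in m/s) 3.332e-08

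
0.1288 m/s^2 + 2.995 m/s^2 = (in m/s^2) 3.124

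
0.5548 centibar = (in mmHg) 4.161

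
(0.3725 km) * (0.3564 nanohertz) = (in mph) 2.97e-07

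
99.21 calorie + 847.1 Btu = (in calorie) 2.137e+05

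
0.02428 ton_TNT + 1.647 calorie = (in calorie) 2.428e+07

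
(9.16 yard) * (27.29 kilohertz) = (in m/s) 2.286e+05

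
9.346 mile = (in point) 4.264e+07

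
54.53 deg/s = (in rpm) 9.088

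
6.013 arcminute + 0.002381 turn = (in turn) 0.002659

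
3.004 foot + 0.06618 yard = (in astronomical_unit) 6.525e-12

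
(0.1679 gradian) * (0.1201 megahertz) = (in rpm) 3025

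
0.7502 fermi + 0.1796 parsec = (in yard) 6.061e+15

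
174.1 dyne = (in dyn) 174.1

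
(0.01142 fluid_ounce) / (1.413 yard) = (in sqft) 2.814e-06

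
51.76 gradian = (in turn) 0.1294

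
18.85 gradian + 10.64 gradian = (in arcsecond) 9.555e+04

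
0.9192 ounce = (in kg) 0.02606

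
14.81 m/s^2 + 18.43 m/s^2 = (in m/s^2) 33.24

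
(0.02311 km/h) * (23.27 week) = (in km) 90.35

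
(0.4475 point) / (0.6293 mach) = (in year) 2.336e-14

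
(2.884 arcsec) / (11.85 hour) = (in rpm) 3.13e-09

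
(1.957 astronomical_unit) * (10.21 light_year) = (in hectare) 2.828e+24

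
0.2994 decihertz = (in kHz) 2.994e-05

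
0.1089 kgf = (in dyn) 1.068e+05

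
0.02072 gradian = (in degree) 0.01865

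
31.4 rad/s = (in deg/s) 1799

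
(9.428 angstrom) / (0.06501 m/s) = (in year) 4.599e-16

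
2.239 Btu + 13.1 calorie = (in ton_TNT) 5.777e-07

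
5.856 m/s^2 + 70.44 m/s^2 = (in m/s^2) 76.3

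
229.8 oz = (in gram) 6515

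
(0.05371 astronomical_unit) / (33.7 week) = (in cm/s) 3.942e+04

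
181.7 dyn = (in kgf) 0.0001853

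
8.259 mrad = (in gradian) 0.5258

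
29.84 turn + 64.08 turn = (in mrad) 5.901e+05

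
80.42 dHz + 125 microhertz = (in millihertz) 8042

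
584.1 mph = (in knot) 507.6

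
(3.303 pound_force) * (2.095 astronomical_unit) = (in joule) 4.605e+12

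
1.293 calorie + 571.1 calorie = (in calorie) 572.4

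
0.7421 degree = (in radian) 0.01295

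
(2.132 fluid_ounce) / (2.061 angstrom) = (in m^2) 3.059e+05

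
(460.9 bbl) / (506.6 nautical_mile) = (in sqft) 0.0008407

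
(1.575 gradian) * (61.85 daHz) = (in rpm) 146.1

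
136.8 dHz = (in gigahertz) 1.368e-08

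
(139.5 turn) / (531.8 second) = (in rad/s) 1.648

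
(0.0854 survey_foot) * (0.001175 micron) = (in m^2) 3.059e-11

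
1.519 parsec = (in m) 4.687e+16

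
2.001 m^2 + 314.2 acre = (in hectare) 127.2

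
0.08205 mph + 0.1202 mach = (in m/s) 40.96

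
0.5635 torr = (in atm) 0.0007414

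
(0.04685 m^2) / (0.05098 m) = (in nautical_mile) 0.0004962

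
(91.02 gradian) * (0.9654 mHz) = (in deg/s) 0.07908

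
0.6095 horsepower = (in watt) 454.5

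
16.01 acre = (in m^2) 6.479e+04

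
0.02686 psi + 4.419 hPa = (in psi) 0.09095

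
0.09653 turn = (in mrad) 606.5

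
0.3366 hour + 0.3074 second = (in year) 3.843e-05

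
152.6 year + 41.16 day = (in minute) 8.027e+07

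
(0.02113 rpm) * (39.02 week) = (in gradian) 3.324e+06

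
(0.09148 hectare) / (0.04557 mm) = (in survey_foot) 6.586e+07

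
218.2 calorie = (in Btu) 0.8653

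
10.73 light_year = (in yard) 1.11e+17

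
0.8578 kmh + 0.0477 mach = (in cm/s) 1648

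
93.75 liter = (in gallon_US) 24.77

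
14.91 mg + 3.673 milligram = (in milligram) 18.58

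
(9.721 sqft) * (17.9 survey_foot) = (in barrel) 30.99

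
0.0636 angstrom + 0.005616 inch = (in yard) 0.000156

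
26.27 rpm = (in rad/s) 2.751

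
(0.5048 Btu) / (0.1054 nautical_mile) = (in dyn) 2.728e+05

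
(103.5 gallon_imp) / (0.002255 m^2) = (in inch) 8215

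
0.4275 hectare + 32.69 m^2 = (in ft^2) 4.637e+04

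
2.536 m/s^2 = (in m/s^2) 2.536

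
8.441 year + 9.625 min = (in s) 2.662e+08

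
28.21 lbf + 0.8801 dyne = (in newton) 125.5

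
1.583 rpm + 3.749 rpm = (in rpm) 5.332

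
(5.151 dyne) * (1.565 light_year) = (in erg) 7.627e+18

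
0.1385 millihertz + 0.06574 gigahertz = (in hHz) 6.574e+05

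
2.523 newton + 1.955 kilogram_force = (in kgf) 2.212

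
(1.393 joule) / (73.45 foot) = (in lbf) 0.01399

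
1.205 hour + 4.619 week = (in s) 2.798e+06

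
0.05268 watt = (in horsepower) 7.065e-05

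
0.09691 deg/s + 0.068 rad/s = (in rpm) 0.6655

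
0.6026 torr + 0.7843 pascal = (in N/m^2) 81.12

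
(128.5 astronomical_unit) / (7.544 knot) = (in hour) 1.376e+09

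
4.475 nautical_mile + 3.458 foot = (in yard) 9065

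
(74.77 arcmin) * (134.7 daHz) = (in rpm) 279.8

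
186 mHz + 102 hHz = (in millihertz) 1.02e+07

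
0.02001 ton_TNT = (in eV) 5.226e+26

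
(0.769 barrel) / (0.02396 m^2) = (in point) 1.446e+04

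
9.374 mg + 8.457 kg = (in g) 8457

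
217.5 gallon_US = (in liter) 823.3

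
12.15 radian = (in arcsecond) 2.506e+06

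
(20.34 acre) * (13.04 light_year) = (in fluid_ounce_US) 3.434e+26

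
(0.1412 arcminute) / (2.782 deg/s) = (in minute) 1.41e-05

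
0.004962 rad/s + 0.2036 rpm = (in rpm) 0.251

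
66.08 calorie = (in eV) 1.726e+21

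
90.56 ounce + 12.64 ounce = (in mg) 2.926e+06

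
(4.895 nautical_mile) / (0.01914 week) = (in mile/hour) 1.752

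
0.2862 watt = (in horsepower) 0.0003838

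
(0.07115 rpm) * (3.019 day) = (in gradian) 1.237e+05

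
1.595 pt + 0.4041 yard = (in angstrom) 3.701e+09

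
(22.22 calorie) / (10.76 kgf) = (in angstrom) 8.811e+09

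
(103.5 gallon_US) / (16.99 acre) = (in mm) 0.005698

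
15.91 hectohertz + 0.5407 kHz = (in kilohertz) 2.132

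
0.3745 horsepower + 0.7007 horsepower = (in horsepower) 1.075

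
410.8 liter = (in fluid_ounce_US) 1.389e+04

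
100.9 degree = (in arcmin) 6054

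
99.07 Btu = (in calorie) 2.498e+04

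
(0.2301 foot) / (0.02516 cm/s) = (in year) 8.839e-06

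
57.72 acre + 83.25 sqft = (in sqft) 2.514e+06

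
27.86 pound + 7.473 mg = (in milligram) 1.264e+07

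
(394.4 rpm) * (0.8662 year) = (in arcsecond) 2.327e+14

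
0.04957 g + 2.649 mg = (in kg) 5.222e-05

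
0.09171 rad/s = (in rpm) 0.8758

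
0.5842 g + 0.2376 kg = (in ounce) 8.402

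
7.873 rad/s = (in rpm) 75.18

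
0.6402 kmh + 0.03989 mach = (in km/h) 49.54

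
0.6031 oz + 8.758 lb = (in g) 3990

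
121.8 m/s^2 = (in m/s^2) 121.8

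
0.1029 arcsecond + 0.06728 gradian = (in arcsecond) 218.1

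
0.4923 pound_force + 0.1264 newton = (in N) 2.316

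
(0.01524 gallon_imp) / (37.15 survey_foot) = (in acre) 1.512e-09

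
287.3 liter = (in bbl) 1.807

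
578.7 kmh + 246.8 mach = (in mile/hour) 1.883e+05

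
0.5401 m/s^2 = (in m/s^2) 0.5401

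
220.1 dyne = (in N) 0.002201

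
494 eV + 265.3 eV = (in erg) 1.217e-09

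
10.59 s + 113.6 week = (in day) 795.2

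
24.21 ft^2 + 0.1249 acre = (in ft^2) 5465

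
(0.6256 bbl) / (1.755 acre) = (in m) 1.4e-05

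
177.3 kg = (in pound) 390.9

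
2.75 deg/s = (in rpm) 0.4583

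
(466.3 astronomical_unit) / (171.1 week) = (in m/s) 6.741e+05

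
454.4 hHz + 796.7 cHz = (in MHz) 0.04545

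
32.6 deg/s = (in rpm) 5.433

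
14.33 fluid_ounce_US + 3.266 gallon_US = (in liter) 12.79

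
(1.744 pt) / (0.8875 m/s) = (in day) 8.024e-09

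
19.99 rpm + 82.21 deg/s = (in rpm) 33.69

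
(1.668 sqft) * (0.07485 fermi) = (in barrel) 7.296e-17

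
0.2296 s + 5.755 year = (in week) 300.1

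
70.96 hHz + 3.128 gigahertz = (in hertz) 3.128e+09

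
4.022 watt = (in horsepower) 0.005394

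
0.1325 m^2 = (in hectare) 1.325e-05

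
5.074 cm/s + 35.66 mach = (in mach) 35.66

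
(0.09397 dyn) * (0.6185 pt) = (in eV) 1.28e+09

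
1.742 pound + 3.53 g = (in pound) 1.75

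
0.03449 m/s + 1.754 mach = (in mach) 1.754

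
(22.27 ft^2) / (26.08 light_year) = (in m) 8.385e-18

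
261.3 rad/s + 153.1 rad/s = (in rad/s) 414.4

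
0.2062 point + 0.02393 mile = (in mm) 3.851e+04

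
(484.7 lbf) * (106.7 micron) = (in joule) 0.2301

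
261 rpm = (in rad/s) 27.33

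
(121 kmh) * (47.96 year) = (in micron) 5.084e+16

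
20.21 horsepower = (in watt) 1.507e+04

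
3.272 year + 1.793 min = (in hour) 2.866e+04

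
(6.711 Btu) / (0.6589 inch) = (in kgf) 4.314e+04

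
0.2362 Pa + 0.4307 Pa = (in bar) 6.669e-06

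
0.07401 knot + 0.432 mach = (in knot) 286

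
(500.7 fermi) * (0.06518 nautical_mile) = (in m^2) 6.044e-11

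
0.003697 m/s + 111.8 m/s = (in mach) 0.3284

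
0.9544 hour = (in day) 0.03977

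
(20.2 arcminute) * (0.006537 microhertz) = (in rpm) 3.668e-10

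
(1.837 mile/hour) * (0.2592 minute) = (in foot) 41.9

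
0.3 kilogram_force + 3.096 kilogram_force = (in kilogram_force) 3.396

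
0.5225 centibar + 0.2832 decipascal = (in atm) 0.005157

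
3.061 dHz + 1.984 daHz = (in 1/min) 1209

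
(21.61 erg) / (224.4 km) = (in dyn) 9.63e-07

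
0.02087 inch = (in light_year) 5.603e-20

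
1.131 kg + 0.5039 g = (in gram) 1132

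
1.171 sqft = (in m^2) 0.1088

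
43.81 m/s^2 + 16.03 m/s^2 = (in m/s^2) 59.84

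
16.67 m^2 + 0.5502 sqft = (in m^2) 16.72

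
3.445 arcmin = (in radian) 0.001002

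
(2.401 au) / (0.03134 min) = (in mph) 4.273e+11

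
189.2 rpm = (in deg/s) 1135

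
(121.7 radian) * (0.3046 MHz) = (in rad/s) 3.707e+07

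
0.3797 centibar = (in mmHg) 2.848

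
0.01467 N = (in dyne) 1467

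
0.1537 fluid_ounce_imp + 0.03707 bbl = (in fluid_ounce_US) 199.4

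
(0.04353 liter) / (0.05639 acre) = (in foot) 6.258e-07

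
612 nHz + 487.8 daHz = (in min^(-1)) 2.927e+05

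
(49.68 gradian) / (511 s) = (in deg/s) 0.0875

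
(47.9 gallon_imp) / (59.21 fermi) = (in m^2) 3.678e+12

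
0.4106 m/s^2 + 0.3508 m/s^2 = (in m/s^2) 0.7614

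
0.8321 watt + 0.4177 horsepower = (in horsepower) 0.4188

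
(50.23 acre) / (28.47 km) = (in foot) 23.42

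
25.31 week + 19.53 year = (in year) 20.02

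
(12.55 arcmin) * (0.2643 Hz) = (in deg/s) 0.05528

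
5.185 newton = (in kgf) 0.5287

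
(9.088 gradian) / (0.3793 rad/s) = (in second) 0.3764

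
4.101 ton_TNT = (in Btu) 1.626e+07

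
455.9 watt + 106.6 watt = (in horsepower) 0.7543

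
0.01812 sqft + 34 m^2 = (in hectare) 0.0034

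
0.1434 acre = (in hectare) 0.05803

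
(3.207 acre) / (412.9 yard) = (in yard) 37.59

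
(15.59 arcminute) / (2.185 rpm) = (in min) 0.0003303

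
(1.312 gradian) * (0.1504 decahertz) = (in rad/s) 0.031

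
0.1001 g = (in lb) 0.0002207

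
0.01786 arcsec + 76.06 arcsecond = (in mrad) 0.3688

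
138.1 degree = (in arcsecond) 4.972e+05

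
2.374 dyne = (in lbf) 5.337e-06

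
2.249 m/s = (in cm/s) 224.9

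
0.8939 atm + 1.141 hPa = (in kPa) 90.69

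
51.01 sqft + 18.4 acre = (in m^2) 7.447e+04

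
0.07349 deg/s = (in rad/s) 0.001283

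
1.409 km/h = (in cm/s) 39.14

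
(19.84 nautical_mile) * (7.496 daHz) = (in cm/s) 2.754e+08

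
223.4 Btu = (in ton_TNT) 5.633e-05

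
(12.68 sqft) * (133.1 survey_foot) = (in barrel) 300.6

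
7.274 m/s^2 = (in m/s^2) 7.274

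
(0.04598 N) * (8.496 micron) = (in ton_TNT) 9.337e-17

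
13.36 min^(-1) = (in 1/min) 13.36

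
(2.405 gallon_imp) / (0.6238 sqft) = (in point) 534.8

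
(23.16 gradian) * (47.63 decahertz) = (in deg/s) 9928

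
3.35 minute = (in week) 0.0003323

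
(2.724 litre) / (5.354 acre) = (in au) 8.404e-19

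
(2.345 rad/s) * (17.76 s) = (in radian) 41.65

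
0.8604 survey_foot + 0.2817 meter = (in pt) 1542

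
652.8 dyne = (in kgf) 0.0006657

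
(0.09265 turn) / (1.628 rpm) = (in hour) 0.0009485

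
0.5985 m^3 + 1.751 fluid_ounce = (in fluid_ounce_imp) 2.107e+04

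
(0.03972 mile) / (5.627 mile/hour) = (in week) 4.202e-05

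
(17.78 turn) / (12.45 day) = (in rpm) 0.0009917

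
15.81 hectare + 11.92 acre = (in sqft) 2.221e+06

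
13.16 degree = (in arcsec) 4.738e+04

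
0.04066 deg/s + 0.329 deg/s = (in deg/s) 0.3697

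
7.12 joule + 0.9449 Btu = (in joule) 1004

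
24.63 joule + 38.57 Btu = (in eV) 2.541e+23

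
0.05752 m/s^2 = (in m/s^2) 0.05752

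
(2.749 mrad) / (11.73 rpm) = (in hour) 6.216e-07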